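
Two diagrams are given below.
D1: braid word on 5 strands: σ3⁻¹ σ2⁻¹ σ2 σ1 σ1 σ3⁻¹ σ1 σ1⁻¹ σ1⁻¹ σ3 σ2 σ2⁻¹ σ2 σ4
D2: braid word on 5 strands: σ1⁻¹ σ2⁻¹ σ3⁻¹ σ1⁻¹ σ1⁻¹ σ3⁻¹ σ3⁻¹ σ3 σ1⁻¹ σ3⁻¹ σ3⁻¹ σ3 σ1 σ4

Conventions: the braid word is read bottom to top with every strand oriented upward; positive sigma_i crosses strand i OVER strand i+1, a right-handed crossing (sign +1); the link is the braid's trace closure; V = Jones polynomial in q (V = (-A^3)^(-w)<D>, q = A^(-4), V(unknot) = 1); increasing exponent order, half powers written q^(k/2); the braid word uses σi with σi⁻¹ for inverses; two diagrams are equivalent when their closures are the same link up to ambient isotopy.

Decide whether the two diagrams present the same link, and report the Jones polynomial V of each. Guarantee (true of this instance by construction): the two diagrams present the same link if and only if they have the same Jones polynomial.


equivalent: no
V(D1) = 1  (w +2, c 14, <D> = A^6)
V(D2) = q^-8 - 2q^-7 + q^-6 - 2q^-5 + 2q^-4 + q^-2  [14 crossings, <D> = A^-10 + 2A^-2 - 2A^2 + A^6 - 2A^10 + A^14, w = -6]
key observation: 2 classes among 2 diagrams; unequal V(q) rules out equality


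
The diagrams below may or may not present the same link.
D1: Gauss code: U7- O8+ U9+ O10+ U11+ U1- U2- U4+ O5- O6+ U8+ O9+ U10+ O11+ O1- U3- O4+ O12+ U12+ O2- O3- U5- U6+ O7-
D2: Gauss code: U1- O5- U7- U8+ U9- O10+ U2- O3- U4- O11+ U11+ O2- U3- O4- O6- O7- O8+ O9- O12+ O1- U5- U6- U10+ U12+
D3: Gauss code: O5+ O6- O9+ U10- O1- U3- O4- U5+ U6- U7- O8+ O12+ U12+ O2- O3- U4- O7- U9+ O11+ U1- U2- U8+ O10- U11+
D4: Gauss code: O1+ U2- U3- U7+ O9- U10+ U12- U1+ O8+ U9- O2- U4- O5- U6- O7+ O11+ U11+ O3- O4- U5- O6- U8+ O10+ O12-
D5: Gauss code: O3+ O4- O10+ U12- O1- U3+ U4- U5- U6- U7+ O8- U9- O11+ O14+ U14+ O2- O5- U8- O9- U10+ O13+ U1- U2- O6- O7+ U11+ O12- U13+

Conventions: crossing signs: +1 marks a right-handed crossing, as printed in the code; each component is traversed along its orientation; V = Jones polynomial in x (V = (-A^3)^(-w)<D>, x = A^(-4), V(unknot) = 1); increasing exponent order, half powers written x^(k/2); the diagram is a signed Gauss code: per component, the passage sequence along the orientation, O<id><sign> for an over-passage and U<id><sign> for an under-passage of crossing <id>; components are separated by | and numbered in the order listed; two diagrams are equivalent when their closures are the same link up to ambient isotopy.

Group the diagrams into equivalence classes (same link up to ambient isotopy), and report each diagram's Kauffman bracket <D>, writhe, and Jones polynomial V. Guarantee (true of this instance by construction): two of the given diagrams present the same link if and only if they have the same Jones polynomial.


grouping into links: {D1} | {D2} | {D3, D4, D5}
V(D1) = x + x^3 - x^4  (w +2, c 12, <D> = -A^-10 + A^-6 + A^2)
V(D2) = -x^-4 + x^-3 + x^-1  (w -4, c 12, <D> = A^-8 + 1 - A^4)
D3 (bracket A^-10 - A^-6 + 2A^-2 - 3A^2 + 3A^6 - 2A^10 + 2A^14 - A^18; 12 crossings at w = -2): V = -x^-6 + 2x^-5 - 2x^-4 + 3x^-3 - 3x^-2 + 2x^-1 - 1 + x
V(D4) = -x^-6 + 2x^-5 - 2x^-4 + 3x^-3 - 3x^-2 + 2x^-1 - 1 + x  [12 crossings, <D> = A^-10 - A^-6 + 2A^-2 - 3A^2 + 3A^6 - 2A^10 + 2A^14 - A^18, w = -2]
V(D5) = -x^-6 + 2x^-5 - 2x^-4 + 3x^-3 - 3x^-2 + 2x^-1 - 1 + x  [14 crossings, <D> = A^-10 - A^-6 + 2A^-2 - 3A^2 + 3A^6 - 2A^10 + 2A^14 - A^18, w = -2]
key observation: comparing 5 Jones polynomials yields 3 groups


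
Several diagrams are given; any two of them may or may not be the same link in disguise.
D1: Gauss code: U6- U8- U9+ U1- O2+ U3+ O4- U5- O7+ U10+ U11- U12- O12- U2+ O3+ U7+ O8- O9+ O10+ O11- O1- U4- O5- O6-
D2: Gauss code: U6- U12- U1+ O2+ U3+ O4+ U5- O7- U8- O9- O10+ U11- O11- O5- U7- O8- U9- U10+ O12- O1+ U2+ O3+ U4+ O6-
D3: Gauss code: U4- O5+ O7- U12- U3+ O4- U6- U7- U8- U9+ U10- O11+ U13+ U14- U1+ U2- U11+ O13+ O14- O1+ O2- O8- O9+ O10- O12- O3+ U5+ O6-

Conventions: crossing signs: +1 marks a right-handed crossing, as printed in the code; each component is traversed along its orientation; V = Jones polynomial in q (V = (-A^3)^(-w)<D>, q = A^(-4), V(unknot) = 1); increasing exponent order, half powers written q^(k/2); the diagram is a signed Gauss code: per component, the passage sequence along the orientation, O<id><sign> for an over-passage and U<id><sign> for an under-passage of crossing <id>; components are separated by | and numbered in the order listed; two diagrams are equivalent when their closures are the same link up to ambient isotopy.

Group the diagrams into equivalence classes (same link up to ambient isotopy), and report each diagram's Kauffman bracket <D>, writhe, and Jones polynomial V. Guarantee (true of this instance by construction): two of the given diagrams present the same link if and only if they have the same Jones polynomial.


grouping into links: {D1} | {D2} | {D3}
V(D1) = -q^-3 + 2q^-2 - 2q^-1 + 3 - 2q + 2q^2 - q^3  (w -2, c 12, <D> = -A^-18 + 2A^-14 - 2A^-10 + 3A^-6 - 2A^-2 + 2A^2 - A^6)
V(D2) = -q^-3 + q^-2 - q^-1 + 3 - q + q^2 - q^3  (w -2, c 12, <D> = -A^-18 + A^-14 - A^-10 + 3A^-6 - A^-2 + A^2 - A^6)
V(D3) = 1  [14 crossings, <D> = A^-6, w = -2]
why: V(q) takes 3 values over 3 diagrams, fixing the grouping


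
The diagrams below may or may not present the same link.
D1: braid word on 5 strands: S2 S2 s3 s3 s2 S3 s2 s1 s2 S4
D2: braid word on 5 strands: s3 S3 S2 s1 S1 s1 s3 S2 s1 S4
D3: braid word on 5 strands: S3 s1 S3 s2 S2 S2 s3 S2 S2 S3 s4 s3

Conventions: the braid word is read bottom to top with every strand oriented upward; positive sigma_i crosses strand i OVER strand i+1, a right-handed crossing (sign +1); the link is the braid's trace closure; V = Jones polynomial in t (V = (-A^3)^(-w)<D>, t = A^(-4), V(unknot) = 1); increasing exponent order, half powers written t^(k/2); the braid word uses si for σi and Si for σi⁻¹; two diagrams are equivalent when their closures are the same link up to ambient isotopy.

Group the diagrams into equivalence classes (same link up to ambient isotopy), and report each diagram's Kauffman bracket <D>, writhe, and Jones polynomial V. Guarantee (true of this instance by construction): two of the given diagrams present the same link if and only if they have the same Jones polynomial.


grouping into links: {D1} | {D2} | {D3}
V(D1) = 1  (w +2, c 10, <D> = A^6)
D2 (bracket A^-8 - A^-4 + 1 - A^4 + A^8; 10 crossings at w = 0): V = t^-2 - t^-1 + 1 - t + t^2
D3 (bracket A^-2 - A^2 + 2A^6 - A^10 + A^14 - A^18; 12 crossings at w = -2): V = -t^-6 + t^-5 - t^-4 + 2t^-3 - t^-2 + t^-1
why: V(t) takes 3 values over 3 diagrams, fixing the grouping


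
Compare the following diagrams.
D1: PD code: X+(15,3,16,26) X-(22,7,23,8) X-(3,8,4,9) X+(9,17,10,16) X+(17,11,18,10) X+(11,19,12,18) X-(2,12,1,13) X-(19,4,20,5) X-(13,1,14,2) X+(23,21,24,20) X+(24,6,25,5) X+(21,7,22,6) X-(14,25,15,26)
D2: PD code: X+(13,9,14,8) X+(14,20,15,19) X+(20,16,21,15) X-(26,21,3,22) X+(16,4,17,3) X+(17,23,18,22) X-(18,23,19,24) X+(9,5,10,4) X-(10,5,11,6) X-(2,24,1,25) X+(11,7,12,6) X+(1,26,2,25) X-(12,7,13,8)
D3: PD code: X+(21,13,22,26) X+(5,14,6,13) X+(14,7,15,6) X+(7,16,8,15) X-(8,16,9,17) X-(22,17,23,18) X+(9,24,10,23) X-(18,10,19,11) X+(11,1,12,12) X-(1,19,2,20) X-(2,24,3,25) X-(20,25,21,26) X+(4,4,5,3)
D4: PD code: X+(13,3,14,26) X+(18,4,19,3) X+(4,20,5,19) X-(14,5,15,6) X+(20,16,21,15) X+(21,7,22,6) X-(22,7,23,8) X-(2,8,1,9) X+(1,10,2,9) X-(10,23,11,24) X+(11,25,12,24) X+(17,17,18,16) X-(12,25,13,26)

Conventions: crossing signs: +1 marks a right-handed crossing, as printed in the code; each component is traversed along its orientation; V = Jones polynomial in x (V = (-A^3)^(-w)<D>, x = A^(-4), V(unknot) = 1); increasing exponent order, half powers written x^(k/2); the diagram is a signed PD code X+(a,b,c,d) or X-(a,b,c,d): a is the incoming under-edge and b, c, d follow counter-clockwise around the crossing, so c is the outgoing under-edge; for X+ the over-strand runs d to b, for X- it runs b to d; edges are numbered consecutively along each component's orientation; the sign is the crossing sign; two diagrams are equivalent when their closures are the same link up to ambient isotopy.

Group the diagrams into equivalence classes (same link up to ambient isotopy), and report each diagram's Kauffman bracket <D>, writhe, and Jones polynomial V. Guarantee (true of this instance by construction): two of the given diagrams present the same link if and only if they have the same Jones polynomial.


classes: {D1} | {D2, D4} | {D3}
V(D1) = -x^(-3/2) - 2x^(1/2) + x^(3/2) - x^(5/2) + x^(7/2)  [13 crossings, <D> = -A^-11 + A^-7 - A^-3 + 2A + A^9, w = +1]
D2 (bracket -A^-9 + A^-1 + A^3 + A^7; 13 crossings at w = +3): V = -x^(1/2) - x^(3/2) - x^(5/2) + x^(9/2)
V(D3) = x^(-7/2) - 2x^(-5/2) + x^(-3/2) - 2x^(-1/2) + x^(1/2) - x^(3/2)  [13 crossings, <D> = A^-3 - A + 2A^5 - A^9 + 2A^13 - A^17, w = +1]
D4 (bracket -A^-9 + A^-1 + A^3 + A^7; 13 crossings at w = +3): V = -x^(1/2) - x^(3/2) - x^(5/2) + x^(9/2)
insight: comparing 4 Jones polynomials yields 3 groups


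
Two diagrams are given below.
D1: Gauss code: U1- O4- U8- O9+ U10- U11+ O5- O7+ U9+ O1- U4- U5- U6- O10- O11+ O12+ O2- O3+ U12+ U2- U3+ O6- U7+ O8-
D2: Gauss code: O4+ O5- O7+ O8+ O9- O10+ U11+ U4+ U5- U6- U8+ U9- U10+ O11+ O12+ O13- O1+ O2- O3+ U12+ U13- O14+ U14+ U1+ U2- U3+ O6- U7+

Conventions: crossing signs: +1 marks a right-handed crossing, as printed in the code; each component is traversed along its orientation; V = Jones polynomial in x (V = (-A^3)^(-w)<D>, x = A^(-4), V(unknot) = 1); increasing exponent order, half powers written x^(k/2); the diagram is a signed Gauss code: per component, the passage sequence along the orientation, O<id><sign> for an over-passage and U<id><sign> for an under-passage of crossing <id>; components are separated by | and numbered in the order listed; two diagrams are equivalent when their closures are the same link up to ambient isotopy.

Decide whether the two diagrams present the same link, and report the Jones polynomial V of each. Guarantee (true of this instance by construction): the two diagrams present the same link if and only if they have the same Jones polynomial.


equivalent: no
V(D1) = -x^-4 + x^-3 + x^-1  (w -2, c 12, <D> = A^-2 + A^6 - A^10)
D2 (bracket A^12; 14 crossings at w = +4): V = 1
why: V(x) takes 2 values over 2 diagrams, fixing the grouping


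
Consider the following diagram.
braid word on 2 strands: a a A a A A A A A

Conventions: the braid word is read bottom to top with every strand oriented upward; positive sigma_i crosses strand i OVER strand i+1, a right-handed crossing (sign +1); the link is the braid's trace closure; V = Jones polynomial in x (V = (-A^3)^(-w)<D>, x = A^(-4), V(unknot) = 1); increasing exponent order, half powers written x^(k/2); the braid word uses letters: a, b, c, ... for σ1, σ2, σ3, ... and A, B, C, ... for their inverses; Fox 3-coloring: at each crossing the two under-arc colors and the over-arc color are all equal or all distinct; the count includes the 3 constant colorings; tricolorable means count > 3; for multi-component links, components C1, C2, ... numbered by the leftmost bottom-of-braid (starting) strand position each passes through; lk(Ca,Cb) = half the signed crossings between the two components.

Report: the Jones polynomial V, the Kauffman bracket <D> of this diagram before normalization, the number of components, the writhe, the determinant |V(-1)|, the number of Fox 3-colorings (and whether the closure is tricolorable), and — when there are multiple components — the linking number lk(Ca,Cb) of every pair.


Jones polynomial: V(x) = -x^-4 + x^-3 + x^-1
<D> = -A^-5 - A^3 + A^7; writhe -3
components 1, writhe -3 (9 crossings)
3-colorings: 9 of 3^9, det 3 — tricolorable
note: the span of V is 3, forcing >= 3 crossings in any diagram


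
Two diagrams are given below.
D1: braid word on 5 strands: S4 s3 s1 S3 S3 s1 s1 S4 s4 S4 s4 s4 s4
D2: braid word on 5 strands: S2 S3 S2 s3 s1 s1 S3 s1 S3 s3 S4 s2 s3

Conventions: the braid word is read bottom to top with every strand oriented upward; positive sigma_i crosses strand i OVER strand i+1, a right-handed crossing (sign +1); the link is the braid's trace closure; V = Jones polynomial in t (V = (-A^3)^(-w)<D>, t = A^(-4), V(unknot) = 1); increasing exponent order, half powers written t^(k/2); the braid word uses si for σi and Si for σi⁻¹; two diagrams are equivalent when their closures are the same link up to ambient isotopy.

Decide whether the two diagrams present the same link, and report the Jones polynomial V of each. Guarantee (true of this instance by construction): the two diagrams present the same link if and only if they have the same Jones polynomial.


same link: yes
V(D1) = -t^(1/2) - t^(3/2) - t^(5/2) + t^(9/2)  [13 crossings, <D> = -A^-9 + A^-1 + A^3 + A^7, w = +3]
D2 (bracket -A^-15 + A^-7 + A^-3 + A; 13 crossings at w = +1): V = -t^(1/2) - t^(3/2) - t^(5/2) + t^(9/2)
note: Markov moves rewrite D1 (13 crossings) into D2 (13)


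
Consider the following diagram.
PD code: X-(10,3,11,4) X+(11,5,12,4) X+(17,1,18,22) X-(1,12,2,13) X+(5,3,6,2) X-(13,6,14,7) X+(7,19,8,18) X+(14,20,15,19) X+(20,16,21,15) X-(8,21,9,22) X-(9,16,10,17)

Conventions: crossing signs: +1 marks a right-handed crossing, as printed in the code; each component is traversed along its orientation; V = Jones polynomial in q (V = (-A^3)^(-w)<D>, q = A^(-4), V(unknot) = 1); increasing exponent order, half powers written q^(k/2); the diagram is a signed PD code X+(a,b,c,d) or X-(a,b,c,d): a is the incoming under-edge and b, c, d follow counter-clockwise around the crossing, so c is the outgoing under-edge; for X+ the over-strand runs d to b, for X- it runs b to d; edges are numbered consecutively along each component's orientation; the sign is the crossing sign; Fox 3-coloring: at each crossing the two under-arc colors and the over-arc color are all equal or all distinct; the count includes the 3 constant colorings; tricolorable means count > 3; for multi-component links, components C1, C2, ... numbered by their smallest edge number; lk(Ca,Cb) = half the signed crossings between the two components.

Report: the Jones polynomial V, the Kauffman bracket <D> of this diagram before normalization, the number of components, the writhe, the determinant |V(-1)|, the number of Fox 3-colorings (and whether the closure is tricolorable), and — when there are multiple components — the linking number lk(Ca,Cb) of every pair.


V(q) = -q^-3 + q^-2 - q^-1 + 3 - q + q^2 - q^3
bracket: A^-9 - A^-5 + A^-1 - 3A^3 + A^7 - A^11 + A^15, w = +1
1 component, writhe +1, over 11 crossings
det 9, colorings 27 of 3^11 — tricolorable
observation: palindromic: swapping q for 1/q fixes V


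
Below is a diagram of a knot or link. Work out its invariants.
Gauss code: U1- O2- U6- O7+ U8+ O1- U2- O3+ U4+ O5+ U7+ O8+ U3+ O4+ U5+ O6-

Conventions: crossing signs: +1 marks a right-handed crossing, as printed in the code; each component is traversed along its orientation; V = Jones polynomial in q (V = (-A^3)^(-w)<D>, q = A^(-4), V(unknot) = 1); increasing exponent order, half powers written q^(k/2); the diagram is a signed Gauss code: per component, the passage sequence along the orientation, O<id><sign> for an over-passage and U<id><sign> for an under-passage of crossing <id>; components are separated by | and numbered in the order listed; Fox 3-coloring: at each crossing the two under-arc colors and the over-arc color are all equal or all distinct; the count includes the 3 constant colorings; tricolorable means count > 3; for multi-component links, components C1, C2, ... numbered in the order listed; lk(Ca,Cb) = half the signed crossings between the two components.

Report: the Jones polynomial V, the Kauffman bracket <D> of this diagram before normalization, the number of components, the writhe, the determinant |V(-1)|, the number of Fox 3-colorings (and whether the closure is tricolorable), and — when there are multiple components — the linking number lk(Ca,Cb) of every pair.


V = -q^-2 + 2q^-1 - 3 + 5q - 4q^2 + 5q^3 - 4q^4 + 2q^5 - q^6
<D> = -A^-18 + 2A^-14 - 4A^-10 + 5A^-6 - 4A^-2 + 5A^2 - 3A^6 + 2A^10 - A^14 (w = +2)
1 component over 8 crossings, w = +2
9 Fox colorings among 3^8, |V(-1)| = 27: tricolorable
why: w = +2 shifts under R1 moves; the (-A^3)^(-2) factor cancels that in V


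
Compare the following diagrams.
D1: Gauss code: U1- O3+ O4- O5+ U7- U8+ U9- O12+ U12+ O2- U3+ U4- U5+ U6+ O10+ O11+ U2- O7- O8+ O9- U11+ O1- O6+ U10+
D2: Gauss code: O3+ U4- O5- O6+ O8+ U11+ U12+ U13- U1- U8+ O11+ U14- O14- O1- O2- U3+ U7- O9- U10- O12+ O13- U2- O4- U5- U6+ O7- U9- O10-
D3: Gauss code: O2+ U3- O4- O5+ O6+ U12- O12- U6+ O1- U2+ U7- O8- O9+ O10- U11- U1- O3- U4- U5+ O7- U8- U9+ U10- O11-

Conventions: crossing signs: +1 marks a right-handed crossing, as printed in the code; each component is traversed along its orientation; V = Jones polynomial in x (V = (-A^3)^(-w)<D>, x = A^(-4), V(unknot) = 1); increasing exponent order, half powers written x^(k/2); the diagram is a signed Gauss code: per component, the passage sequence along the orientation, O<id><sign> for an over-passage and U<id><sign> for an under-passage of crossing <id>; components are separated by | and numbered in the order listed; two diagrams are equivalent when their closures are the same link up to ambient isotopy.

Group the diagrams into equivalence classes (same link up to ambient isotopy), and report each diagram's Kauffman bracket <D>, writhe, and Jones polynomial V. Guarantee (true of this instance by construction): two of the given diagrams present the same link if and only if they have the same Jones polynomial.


grouping into links: {D1} | {D2, D3}
V(D1) = x^-2 - x^-1 + 2 - 2x + x^2 - x^3 + x^4  (w +2, c 12, <D> = A^-10 - A^-6 + A^-2 - 2A^2 + 2A^6 - A^10 + A^14)
D2 (bracket A^-8 - A^-4 + 2 - A^4 + A^8 - A^12; 14 crossings at w = -4): V = -x^-6 + x^-5 - x^-4 + 2x^-3 - x^-2 + x^-1
V(D3) = -x^-6 + x^-5 - x^-4 + 2x^-3 - x^-2 + x^-1  [12 crossings, <D> = A^-8 - A^-4 + 2 - A^4 + A^8 - A^12, w = -4]
why: comparing 3 Jones polynomials yields 2 groups


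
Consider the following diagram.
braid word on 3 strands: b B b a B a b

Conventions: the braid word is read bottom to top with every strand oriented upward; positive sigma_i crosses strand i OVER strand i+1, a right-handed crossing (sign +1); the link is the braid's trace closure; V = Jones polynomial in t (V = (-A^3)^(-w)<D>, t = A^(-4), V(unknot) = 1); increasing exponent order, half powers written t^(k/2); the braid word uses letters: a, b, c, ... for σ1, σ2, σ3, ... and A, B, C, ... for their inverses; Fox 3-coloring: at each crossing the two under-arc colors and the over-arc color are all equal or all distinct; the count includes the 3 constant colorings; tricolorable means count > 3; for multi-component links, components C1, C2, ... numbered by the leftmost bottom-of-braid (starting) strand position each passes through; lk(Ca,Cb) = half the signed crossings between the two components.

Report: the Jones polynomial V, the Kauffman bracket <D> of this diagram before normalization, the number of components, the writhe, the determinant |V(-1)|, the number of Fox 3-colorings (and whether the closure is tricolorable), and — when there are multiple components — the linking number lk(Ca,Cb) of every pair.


V = -t^(1/2) + t^(3/2) - t^(5/2) - t^(9/2)
<D> = A^-9 + A^-1 - A^3 + A^7 (w = +3)
2 components over 7 crossings, w = +3
lk(C1,C2): +2
3 Fox colorings among 3^7, |V(-1)| = 4: not tricolorable
why: the word shrinks to σ2 σ1 σ2⁻¹ σ1 σ2 after cancelling


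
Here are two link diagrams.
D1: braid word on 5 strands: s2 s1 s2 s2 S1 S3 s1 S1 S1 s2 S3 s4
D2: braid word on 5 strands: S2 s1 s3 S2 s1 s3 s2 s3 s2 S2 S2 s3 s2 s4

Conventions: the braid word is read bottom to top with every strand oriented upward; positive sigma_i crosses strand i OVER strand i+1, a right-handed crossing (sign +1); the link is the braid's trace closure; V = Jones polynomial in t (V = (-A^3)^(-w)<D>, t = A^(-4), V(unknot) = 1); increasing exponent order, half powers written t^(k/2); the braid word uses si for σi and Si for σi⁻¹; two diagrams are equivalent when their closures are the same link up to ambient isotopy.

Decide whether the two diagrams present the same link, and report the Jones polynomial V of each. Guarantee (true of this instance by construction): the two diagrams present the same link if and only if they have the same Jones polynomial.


equivalent: no
V(D1) = t^-2 - t^-1 + 2 - 2t + t^2 - t^3 + t^4  (w +2, c 12, <D> = A^-10 - A^-6 + A^-2 - 2A^2 + 2A^6 - A^10 + A^14)
D2 (bracket -A^2 + A^6 + A^14; 14 crossings at w = +6): V = t + t^3 - t^4
why: comparing 2 Jones polynomials yields 2 groups


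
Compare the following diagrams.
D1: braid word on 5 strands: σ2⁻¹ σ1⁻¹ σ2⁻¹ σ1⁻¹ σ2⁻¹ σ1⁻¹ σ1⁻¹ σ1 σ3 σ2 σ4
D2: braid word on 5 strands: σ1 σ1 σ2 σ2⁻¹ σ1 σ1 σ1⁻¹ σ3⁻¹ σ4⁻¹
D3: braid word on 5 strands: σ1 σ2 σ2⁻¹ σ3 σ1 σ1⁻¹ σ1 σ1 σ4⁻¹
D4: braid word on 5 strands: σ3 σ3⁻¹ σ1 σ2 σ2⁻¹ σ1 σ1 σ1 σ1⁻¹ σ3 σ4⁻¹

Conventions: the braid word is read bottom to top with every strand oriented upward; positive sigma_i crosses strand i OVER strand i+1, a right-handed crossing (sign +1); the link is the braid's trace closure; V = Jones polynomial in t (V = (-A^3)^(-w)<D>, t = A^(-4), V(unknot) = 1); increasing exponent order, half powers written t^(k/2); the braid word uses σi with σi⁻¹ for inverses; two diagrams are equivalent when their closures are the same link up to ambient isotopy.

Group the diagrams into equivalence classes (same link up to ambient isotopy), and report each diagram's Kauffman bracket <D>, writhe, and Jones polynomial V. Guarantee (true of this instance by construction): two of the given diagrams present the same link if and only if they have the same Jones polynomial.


equivalence classes: {D1} | {D2, D3, D4}
D1 (bracket A^-3 + A^5 - A^9 + A^13; 11 crossings at w = -3): V = -t^(-11/2) + t^(-9/2) - t^(-7/2) - t^(-3/2)
D2 (bracket -A^-15 + A^-7 + A^-3 + A; 9 crossings at w = +1): V = -t^(1/2) - t^(3/2) - t^(5/2) + t^(9/2)
V(D3) = -t^(1/2) - t^(3/2) - t^(5/2) + t^(9/2)  [9 crossings, <D> = -A^-9 + A^-1 + A^3 + A^7, w = +3]
V(D4) = -t^(1/2) - t^(3/2) - t^(5/2) + t^(9/2)  (w +3, c 11, <D> = -A^-9 + A^-1 + A^3 + A^7)
key observation: 2 values of V(t) split the 4 diagrams


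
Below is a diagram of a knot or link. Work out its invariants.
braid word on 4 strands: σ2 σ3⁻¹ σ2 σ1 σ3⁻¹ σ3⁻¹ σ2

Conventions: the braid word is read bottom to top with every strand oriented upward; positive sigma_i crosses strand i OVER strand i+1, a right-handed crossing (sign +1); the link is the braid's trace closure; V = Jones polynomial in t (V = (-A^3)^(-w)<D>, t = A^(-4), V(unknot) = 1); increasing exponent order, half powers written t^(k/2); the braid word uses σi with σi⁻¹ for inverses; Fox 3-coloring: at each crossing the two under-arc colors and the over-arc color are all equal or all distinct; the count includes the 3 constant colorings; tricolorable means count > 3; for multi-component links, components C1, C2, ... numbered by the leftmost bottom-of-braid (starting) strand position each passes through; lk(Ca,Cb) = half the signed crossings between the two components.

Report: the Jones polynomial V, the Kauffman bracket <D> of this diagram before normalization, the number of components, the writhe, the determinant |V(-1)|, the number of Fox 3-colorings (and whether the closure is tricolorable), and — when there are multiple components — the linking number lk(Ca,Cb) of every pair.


Jones polynomial: V(t) = -t^-3 + 2t^-2 - 2t^-1 + 3 - 2t + 2t^2 - t^3
<D> = A^-9 - 2A^-5 + 2A^-1 - 3A^3 + 2A^7 - 2A^11 + A^15; writhe +1
components 1, writhe +1 (7 crossings)
3-colorings: 3 of 3^7, det 13 — not tricolorable
note: the span of V is 6, forcing >= 6 crossings in any diagram


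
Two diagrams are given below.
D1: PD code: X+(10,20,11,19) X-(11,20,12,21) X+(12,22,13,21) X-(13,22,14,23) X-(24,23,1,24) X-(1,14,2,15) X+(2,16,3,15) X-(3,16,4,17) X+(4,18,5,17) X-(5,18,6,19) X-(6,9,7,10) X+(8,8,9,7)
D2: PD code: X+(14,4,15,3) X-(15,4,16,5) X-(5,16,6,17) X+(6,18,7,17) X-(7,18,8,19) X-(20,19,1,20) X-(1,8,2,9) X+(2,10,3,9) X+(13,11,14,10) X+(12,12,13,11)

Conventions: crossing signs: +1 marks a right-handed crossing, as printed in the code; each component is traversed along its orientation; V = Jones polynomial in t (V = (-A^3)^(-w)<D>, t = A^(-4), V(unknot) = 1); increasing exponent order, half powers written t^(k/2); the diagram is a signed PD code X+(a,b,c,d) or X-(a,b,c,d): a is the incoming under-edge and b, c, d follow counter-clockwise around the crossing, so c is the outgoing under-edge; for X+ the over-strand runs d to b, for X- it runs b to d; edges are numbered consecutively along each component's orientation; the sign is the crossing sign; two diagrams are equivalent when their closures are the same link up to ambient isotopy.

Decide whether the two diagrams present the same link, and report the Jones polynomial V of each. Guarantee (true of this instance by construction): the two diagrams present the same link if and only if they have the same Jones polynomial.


same link: yes
V(D1) = 1  [12 crossings, <D> = A^-6, w = -2]
D2 (bracket 1; 10 crossings at w = 0): V = 1
note: one V(t) for all 2 diagrams — one class (guaranteed)


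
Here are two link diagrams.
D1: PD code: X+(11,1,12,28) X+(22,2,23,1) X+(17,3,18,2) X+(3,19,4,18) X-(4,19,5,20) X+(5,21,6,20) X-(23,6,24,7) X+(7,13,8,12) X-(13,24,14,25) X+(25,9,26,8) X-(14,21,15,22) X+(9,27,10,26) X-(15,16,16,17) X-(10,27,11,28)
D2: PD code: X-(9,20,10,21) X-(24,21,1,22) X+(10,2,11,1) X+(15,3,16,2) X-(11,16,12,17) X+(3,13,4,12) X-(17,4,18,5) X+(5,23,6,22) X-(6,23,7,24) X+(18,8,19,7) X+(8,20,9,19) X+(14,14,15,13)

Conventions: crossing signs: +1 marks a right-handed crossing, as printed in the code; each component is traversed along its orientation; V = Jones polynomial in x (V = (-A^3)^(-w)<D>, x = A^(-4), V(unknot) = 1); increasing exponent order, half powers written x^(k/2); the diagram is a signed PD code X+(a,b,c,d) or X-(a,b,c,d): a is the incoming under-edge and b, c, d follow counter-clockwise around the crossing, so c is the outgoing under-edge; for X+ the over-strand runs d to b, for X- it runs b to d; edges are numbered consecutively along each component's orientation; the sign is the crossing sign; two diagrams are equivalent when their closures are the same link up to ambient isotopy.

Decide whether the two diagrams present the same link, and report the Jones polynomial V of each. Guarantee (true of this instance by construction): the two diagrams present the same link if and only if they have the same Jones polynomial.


equivalent: no
D1 (bracket -A^-18 + 2A^-14 - 3A^-10 + 4A^-6 - 3A^-2 + 3A^2 - 2A^6 + A^10; 14 crossings at w = +2): V = x^-1 - 2 + 3x - 3x^2 + 4x^3 - 3x^4 + 2x^5 - x^6
V(D2) = 1  [12 crossings, <D> = A^6, w = +2]
observation: V(x) takes 2 values over 2 diagrams, fixing the grouping


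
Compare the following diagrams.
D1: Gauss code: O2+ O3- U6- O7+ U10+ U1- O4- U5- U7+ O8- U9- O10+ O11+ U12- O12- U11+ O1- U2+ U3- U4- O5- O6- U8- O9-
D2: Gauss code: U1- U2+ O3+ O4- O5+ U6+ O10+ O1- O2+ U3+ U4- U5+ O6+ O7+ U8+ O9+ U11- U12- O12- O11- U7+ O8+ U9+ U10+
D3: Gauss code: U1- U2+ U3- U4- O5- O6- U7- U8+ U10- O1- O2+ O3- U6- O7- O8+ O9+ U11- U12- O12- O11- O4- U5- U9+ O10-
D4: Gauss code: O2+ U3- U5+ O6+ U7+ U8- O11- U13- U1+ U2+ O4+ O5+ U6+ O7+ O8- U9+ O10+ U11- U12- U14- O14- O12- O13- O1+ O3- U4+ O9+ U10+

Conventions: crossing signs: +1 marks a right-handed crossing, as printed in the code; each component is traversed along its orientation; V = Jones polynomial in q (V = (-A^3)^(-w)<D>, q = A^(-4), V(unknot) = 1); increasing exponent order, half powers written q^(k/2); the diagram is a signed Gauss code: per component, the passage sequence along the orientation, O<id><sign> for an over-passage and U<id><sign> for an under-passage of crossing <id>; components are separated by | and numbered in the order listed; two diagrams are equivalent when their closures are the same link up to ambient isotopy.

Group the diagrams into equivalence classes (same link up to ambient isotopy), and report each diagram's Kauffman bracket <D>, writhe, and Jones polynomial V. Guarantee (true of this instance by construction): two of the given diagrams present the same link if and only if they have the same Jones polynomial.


classes: {D1, D3} | {D2} | {D4}
V(D1) = -q^-6 + q^-5 - q^-4 + 2q^-3 - q^-2 + q^-1  [12 crossings, <D> = A^-8 - A^-4 + 2 - A^4 + A^8 - A^12, w = -4]
V(D2) = q^2 + 2q^4 - 2q^5 + q^6 - 2q^7 + q^8  [12 crossings, <D> = A^-20 - 2A^-16 + A^-12 - 2A^-8 + 2A^-4 + A^4, w = +4]
D3 (bracket A^-14 - A^-10 + 2A^-6 - A^-2 + A^2 - A^6; 12 crossings at w = -6): V = -q^-6 + q^-5 - q^-4 + 2q^-3 - q^-2 + q^-1
D4 (bracket A^-22 - 2A^-18 + 2A^-14 - 3A^-10 + 3A^-6 - 2A^-2 + 2A^2; 14 crossings at w = +2): V = 2q - 2q^2 + 3q^3 - 3q^4 + 2q^5 - 2q^6 + q^7
insight: comparing 4 Jones polynomials yields 3 groups


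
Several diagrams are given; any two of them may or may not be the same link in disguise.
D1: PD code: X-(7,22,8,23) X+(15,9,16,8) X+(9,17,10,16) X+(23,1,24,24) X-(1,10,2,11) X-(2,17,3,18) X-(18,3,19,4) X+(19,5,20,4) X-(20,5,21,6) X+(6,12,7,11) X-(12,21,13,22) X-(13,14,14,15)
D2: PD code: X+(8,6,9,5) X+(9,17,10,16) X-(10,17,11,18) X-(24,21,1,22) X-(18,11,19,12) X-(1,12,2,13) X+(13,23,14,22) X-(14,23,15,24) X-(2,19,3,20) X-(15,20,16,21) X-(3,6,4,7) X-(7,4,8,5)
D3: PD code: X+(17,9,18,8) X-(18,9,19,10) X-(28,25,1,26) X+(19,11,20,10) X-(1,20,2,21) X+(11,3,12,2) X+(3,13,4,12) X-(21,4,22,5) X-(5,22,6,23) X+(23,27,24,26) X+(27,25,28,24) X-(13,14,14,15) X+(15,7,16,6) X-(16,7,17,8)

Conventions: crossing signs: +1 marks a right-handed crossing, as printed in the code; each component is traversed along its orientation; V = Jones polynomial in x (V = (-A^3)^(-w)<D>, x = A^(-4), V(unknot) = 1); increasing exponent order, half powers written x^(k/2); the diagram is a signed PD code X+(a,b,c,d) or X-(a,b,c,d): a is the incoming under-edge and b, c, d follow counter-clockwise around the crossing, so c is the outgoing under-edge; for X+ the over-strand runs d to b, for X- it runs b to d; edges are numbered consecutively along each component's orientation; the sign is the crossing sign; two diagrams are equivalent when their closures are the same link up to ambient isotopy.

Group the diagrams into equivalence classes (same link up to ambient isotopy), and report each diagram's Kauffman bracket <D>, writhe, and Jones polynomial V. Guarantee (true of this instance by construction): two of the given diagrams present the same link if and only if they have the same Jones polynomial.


classes: {D1} | {D2} | {D3}
V(D1) = -x^-5 + x^-4 - x^-3 + 2x^-2 - x^-1 + 2 - x  [12 crossings, <D> = -A^-10 + 2A^-6 - A^-2 + 2A^2 - A^6 + A^10 - A^14, w = -2]
V(D2) = -x^-4 + x^-3 + x^-1  (w -6, c 12, <D> = A^-14 + A^-6 - A^-2)
D3 (bracket -A^-12 + 2A^-8 - 2A^-4 + 3 - 2A^4 + 2A^8 - A^12; 14 crossings at w = 0): V = -x^-3 + 2x^-2 - 2x^-1 + 3 - 2x + 2x^2 - x^3
note: 3 classes among 3 diagrams; unequal V(x) rules out equality


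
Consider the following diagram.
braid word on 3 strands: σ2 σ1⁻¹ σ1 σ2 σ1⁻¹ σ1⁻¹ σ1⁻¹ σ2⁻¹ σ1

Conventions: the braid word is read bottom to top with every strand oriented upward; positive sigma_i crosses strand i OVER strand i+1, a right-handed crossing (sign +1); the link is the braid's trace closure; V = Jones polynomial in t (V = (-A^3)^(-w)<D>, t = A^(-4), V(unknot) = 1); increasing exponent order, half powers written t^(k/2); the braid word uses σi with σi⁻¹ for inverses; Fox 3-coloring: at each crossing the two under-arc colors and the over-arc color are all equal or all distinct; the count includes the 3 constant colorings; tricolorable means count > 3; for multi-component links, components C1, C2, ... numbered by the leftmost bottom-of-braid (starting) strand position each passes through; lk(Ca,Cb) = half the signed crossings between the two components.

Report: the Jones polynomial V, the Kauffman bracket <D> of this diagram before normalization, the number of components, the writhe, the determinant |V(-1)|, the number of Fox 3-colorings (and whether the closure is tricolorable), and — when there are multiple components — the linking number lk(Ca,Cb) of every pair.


Jones polynomial: V(t) = t^(-7/2) - 2t^(-5/2) + t^(-3/2) - 2t^(-1/2) + t^(1/2) - t^(3/2)
<D> = A^-9 - A^-5 + 2A^-1 - A^3 + 2A^7 - A^11; writhe -1
components 2, writhe -1 (9 crossings)
linking number lk(C1,C2) = 0
3-colorings: 3 of 3^9, det 8 — not tricolorable
note: w = -1 (over 9 crossings) is diagram-only; (-A^3)^(1) removes it from V


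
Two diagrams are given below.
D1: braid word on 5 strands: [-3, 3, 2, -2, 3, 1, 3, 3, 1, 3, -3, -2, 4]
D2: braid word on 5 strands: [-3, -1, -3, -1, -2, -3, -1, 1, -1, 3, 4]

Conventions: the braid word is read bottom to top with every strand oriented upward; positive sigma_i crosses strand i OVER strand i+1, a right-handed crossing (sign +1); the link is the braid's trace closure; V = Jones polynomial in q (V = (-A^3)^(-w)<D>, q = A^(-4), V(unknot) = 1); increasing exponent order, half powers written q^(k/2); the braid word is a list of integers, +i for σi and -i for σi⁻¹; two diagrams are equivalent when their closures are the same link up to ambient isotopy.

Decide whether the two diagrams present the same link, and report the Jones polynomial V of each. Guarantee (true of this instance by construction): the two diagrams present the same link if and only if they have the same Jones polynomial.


equivalent: no
V(D1) = -q^(3/2) - 2q^(7/2) + q^(9/2) - q^(11/2) + q^(13/2)  (w +5, c 13, <D> = -A^-11 + A^-7 - A^-3 + 2A + A^9)
V(D2) = q^(-13/2) - q^(-11/2) + q^(-9/2) - 2q^(-7/2) - q^(-3/2)  (w -5, c 11, <D> = A^-9 + 2A^-1 - A^3 + A^7 - A^11)
why: 2 classes among 2 diagrams; unequal V(q) rules out equality


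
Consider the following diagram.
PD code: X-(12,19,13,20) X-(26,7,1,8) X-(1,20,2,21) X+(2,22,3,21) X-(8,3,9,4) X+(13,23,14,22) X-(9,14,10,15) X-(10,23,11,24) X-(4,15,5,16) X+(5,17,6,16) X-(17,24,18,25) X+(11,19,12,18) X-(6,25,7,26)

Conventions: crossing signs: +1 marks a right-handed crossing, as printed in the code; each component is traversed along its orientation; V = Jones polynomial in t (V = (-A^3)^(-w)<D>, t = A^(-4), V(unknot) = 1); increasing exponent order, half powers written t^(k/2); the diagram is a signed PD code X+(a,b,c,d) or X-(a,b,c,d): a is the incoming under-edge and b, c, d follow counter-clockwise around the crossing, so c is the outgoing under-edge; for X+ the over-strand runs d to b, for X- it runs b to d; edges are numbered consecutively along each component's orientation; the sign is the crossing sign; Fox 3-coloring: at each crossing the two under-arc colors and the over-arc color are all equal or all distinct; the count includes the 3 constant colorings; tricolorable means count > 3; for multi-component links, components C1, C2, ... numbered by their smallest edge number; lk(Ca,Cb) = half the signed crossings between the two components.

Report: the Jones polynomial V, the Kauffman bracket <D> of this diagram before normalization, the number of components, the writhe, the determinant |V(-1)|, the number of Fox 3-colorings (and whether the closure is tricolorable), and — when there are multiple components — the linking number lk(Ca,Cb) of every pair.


V = -t^-4 + t^-3 + t^-1
<D> = -A^-11 - A^-3 + A (w = -5)
1 component over 13 crossings, w = -5
9 Fox colorings among 3^13, |V(-1)| = 3: tricolorable
why: w = -5 shifts under R1 moves; the (-A^3)^(5) factor cancels that in V


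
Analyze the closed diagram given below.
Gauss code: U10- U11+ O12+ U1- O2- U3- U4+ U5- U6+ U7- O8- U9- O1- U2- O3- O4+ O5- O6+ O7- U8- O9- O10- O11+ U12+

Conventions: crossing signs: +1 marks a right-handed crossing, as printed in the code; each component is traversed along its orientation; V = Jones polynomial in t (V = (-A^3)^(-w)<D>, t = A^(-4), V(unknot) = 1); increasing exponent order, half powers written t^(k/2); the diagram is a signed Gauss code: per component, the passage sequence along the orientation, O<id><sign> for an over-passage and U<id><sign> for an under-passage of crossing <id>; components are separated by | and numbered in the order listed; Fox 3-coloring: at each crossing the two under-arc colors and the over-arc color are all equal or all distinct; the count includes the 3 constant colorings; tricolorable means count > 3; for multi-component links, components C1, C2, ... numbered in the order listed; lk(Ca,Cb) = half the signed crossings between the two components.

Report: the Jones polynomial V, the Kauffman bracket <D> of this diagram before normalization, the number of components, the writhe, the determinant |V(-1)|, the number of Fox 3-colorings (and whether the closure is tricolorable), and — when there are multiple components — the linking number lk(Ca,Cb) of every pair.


V = -t^-7 + t^-6 - t^-5 + t^-4 + t^-2
<D> = A^-4 + A^4 - A^8 + A^12 - A^16 (w = -4)
1 component over 12 crossings, w = -4
3 Fox colorings among 3^12, |V(-1)| = 5: not tricolorable
why: w = -4 (over 12 crossings) is diagram-only; (-A^3)^(4) removes it from V


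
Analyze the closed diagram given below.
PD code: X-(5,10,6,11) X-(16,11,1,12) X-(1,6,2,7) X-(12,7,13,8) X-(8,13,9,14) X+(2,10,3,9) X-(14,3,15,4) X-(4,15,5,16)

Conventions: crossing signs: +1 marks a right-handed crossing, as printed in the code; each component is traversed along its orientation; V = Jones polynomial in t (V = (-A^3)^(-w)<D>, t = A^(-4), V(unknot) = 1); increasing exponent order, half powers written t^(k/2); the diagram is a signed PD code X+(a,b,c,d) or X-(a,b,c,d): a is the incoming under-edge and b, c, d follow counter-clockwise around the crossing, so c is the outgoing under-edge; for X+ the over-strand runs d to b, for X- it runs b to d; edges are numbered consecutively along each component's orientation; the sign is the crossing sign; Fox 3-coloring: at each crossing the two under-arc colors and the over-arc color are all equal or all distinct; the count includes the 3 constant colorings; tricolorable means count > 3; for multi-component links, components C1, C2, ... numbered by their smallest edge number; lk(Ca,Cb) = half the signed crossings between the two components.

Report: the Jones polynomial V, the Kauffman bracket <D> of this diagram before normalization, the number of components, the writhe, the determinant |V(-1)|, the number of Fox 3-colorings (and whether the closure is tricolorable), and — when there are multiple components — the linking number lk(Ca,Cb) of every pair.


V = t^-8 - 2t^-7 + t^-6 - 2t^-5 + 2t^-4 + t^-2
<D> = A^-10 + 2A^-2 - 2A^2 + A^6 - 2A^10 + A^14 (w = -6)
1 component over 8 crossings, w = -6
27 Fox colorings among 3^8, |V(-1)| = 9: tricolorable
why: the span of V is 6, forcing >= 6 crossings in any diagram


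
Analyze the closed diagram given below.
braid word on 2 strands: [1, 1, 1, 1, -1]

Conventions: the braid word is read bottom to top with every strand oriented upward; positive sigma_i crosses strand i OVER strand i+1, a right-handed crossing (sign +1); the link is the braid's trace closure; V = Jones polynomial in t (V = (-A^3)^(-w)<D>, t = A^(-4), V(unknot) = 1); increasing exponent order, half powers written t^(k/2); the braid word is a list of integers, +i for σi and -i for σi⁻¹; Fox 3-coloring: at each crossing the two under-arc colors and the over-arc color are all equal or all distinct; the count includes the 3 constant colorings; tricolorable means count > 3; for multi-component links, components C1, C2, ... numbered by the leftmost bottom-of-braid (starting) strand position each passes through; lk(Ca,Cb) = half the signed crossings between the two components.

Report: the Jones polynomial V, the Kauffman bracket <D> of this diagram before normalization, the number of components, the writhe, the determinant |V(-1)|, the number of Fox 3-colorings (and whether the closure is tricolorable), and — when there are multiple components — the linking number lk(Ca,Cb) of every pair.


V(t) = t + t^3 - t^4
bracket: A^-7 - A^-3 - A^5, w = +3
1 component, writhe +3, over 5 crossings
det 3, colorings 9 of 3^5 — tricolorable
observation: the span of V is 3, forcing >= 3 crossings in any diagram
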